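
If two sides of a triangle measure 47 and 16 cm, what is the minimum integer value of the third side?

The third side must be strictly greater than |47 − 16| = 31.
The smallest integer above 31 is 32.

32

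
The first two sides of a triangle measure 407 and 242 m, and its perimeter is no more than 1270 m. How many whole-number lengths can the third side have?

Triangle inequality: 165 < x < 649. Perimeter ≤ 1270 gives x ≤ 1270 − 407 − 242 = 621.
So 165 < x ≤ 621; integers 166 through 621: 456 values.

456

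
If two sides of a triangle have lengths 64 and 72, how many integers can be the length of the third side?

The third side lies in the open interval (8, 136).
Integers from 9 to 135 inclusive: 135 − 9 + 1 = 127.

127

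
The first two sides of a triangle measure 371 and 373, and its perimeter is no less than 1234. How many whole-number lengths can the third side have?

Triangle inequality: 2 < x < 744. Perimeter ≥ 1234 gives x ≥ 1234 − 371 − 373 = 490.
So 490 ≤ x < 744; integers 490 through 743: 254 values.

254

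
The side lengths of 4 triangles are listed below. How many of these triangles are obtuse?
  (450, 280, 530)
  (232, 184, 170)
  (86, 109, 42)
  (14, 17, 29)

2

(450,280,530): 280²+450² = 280900 = 530² → right
(232,184,170): 170²+184² = 62756 > 53824 = 232² → acute
(86,109,42): 42²+86² = 9160 < 11881 = 109² → obtuse
(14,17,29): 14²+17² = 485 < 841 = 29² → obtuse
2 of the 4 are obtuse.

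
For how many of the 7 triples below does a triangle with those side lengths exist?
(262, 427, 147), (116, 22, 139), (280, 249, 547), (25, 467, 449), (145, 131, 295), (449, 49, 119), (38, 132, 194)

(147,262,427): 147+262 ≤ 427 → not valid
(22,116,139): 22+116 ≤ 139 → not valid
(249,280,547): 249+280 ≤ 547 → not valid
(25,449,467): 25+449 > 467 → valid
(131,145,295): 131+145 ≤ 295 → not valid
(49,119,449): 49+119 ≤ 449 → not valid
(38,132,194): 38+132 ≤ 194 → not valid
1 of the 7 triples forms a triangle.

1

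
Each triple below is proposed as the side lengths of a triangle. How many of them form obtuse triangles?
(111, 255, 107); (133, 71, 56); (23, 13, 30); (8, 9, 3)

(111,255,107): 107+111 ≤ 255, not a triangle
(133,71,56): 56+71 ≤ 133, not a triangle
(23,13,30): 13²+23² = 698 < 900 = 30² → obtuse
(8,9,3): 3²+8² = 73 < 81 = 9² → obtuse
2 of the 4 are obtuse.

2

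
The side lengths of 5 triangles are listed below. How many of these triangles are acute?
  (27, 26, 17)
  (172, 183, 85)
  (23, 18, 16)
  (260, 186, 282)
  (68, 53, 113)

4

(27,26,17): 17²+26² = 965 > 729 = 27² → acute
(172,183,85): 85²+172² = 36809 > 33489 = 183² → acute
(23,18,16): 16²+18² = 580 > 529 = 23² → acute
(260,186,282): 186²+260² = 102196 > 79524 = 282² → acute
(68,53,113): 53²+68² = 7433 < 12769 = 113² → obtuse
4 of the 5 are acute.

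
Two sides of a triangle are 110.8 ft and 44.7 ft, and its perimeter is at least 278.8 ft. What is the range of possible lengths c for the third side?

Triangle inequality alone gives 66.1 < c < 155.5.
The perimeter condition gives c ≥ 278.8 − 110.8 − 44.7 = 123.3.
Intersecting the two: 123.3 ≤ c < 155.5.

123.3 ≤ c < 155.5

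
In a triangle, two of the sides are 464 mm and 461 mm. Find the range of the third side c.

3 < c < 925

By the triangle inequality, c must be less than 464 + 461 = 925 and greater than |464 − 461| = 3.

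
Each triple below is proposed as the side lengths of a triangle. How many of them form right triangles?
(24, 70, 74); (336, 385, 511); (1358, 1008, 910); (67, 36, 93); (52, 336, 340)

4

(24,70,74): 24²+70² = 5476 = 74² → right
(336,385,511): 336²+385² = 261121 = 511² → right
(1358,1008,910): 910²+1008² = 1844164 = 1358² → right
(67,36,93): 36²+67² = 5785 < 8649 = 93² → obtuse
(52,336,340): 52²+336² = 115600 = 340² → right
4 of the 5 are right.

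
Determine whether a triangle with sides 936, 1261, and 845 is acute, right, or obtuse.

right

Compare the square of the longest side to the sum of squares of the other two: 845² + 936² = 1590121 = 1261².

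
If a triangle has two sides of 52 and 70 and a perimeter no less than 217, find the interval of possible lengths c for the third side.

Triangle inequality alone gives 18 < c < 122.
The perimeter condition gives c ≥ 217 − 52 − 70 = 95.
Intersecting the two: 95 ≤ c < 122.

95 ≤ c < 122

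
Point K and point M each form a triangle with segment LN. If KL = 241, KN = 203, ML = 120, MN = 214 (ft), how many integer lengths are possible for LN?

From triangle KLN: 38 < LN < 444.
From triangle MLN: 94 < LN < 334.
Intersection: 94 < LN < 334, so integers 95 through 333: 239 values.

239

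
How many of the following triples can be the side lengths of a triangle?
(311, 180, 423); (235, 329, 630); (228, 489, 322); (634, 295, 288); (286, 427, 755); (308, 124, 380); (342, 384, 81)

4

(180,311,423): 180+311 > 423 → valid
(235,329,630): 235+329 ≤ 630 → not valid
(228,322,489): 228+322 > 489 → valid
(288,295,634): 288+295 ≤ 634 → not valid
(286,427,755): 286+427 ≤ 755 → not valid
(124,308,380): 124+308 > 380 → valid
(81,342,384): 81+342 > 384 → valid
4 of the 7 triples form a triangle.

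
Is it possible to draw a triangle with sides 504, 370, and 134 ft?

The two shorter sides sum to 504, exactly equal to the longest side 504.
That gives only a degenerate (flat) triangle — the inequality must be strict.

No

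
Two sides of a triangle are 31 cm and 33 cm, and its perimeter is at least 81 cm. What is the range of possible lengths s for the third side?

17 ≤ s < 64

Triangle inequality alone gives 2 < s < 64.
The perimeter condition gives s ≥ 81 − 31 − 33 = 17.
Intersecting the two: 17 ≤ s < 64.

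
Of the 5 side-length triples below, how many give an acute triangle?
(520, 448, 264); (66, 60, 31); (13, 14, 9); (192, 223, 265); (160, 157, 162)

(520,448,264): 264²+448² = 270400 = 520² → right
(66,60,31): 31²+60² = 4561 > 4356 = 66² → acute
(13,14,9): 9²+13² = 250 > 196 = 14² → acute
(192,223,265): 192²+223² = 86593 > 70225 = 265² → acute
(160,157,162): 157²+160² = 50249 > 26244 = 162² → acute
4 of the 5 are acute.

4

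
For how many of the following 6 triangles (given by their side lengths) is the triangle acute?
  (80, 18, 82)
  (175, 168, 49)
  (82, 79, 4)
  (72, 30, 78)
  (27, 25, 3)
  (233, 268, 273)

1

(80,18,82): 18²+80² = 6724 = 82² → right
(175,168,49): 49²+168² = 30625 = 175² → right
(82,79,4): 4²+79² = 6257 < 6724 = 82² → obtuse
(72,30,78): 30²+72² = 6084 = 78² → right
(27,25,3): 3²+25² = 634 < 729 = 27² → obtuse
(233,268,273): 233²+268² = 126113 > 74529 = 273² → acute
1 of the 6 is acute.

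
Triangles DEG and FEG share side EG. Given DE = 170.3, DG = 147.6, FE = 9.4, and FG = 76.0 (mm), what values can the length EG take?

66.6 < EG < 85.4

From triangle DEG: |170.3 − 147.6| < EG < 170.3 + 147.6, i.e. 22.7 < EG < 317.9.
From triangle FEG: 66.6 < EG < 85.4.
Both must hold, so EG lies in the intersection.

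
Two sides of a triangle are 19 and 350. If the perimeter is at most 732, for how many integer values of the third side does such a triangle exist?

32

Triangle inequality: 331 < x < 369. Perimeter ≤ 732 gives x ≤ 732 − 19 − 350 = 363.
So 331 < x ≤ 363; integers 332 through 363: 32 values.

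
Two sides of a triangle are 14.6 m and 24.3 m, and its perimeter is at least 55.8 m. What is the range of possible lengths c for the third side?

Triangle inequality alone gives 9.7 < c < 38.9.
The perimeter condition gives c ≥ 55.8 − 14.6 − 24.3 = 16.9.
Intersecting the two: 16.9 ≤ c < 38.9.

16.9 ≤ c < 38.9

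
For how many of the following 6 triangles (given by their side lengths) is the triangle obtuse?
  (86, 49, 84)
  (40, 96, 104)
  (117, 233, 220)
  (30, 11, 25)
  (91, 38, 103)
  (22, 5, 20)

3

(86,49,84): 49²+84² = 9457 > 7396 = 86² → acute
(40,96,104): 40²+96² = 10816 = 104² → right
(117,233,220): 117²+220² = 62089 > 54289 = 233² → acute
(30,11,25): 11²+25² = 746 < 900 = 30² → obtuse
(91,38,103): 38²+91² = 9725 < 10609 = 103² → obtuse
(22,5,20): 5²+20² = 425 < 484 = 22² → obtuse
3 of the 6 are obtuse.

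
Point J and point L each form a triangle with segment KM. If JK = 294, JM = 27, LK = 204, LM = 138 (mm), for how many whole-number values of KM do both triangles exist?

53

From triangle JKM: 267 < KM < 321.
From triangle LKM: 66 < KM < 342.
Intersection: 267 < KM < 321, so integers 268 through 320: 53 values.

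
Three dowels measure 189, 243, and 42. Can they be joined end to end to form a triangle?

The longest side is 243, but the other two sum to only 231.
231 < 243, so the triangle inequality fails.

No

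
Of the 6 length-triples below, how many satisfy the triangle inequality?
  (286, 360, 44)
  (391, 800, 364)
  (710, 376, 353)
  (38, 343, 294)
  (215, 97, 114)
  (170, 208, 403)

(44,286,360): 44+286 ≤ 360 → not valid
(364,391,800): 364+391 ≤ 800 → not valid
(353,376,710): 353+376 > 710 → valid
(38,294,343): 38+294 ≤ 343 → not valid
(97,114,215): 97+114 ≤ 215 → not valid
(170,208,403): 170+208 ≤ 403 → not valid
1 of the 6 triples forms a triangle.

1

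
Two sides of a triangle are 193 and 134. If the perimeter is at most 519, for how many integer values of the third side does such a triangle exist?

Triangle inequality: 59 < x < 327. Perimeter ≤ 519 gives x ≤ 519 − 193 − 134 = 192.
So 59 < x ≤ 192; integers 60 through 192: 133 values.

133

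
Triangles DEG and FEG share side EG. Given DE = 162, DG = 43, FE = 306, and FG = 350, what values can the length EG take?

From triangle DEG: |162 − 43| < EG < 162 + 43, i.e. 119 < EG < 205.
From triangle FEG: 44 < EG < 656.
Both must hold, so EG lies in the intersection.

119 < EG < 205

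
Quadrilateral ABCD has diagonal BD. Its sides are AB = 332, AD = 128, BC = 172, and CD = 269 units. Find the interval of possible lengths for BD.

From triangle ABD: |332 − 128| < BD < 332 + 128, i.e. 204 < BD < 460.
From triangle CBD: 97 < BD < 441.
Both must hold, so BD lies in the intersection.

204 < BD < 441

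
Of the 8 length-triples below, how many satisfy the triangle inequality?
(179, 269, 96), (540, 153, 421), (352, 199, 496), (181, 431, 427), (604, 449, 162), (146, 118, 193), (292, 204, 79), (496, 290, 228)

(96,179,269): 96+179 > 269 → valid
(153,421,540): 153+421 > 540 → valid
(199,352,496): 199+352 > 496 → valid
(181,427,431): 181+427 > 431 → valid
(162,449,604): 162+449 > 604 → valid
(118,146,193): 118+146 > 193 → valid
(79,204,292): 79+204 ≤ 292 → not valid
(228,290,496): 228+290 > 496 → valid
7 of the 8 triples form a triangle.

7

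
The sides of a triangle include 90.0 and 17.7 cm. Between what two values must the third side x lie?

72.3 < x < 107.7

By the triangle inequality, x must be less than 90.0 + 17.7 = 107.7 and greater than |90.0 − 17.7| = 72.3.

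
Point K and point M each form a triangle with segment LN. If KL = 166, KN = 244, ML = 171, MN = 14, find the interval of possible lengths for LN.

157 < LN < 185

From triangle KLN: |166 − 244| < LN < 166 + 244, i.e. 78 < LN < 410.
From triangle MLN: 157 < LN < 185.
Both must hold, so LN lies in the intersection.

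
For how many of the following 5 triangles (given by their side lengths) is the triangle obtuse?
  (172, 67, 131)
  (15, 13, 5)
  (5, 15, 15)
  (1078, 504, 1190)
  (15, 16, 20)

(172,67,131): 67²+131² = 21650 < 29584 = 172² → obtuse
(15,13,5): 5²+13² = 194 < 225 = 15² → obtuse
(5,15,15): 5²+15² = 250 > 225 = 15² → acute
(1078,504,1190): 504²+1078² = 1416100 = 1190² → right
(15,16,20): 15²+16² = 481 > 400 = 20² → acute
2 of the 5 are obtuse.

2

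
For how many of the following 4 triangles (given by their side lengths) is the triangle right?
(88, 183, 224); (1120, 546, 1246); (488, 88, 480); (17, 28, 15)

2

(88,183,224): 88²+183² = 41233 < 50176 = 224² → obtuse
(1120,546,1246): 546²+1120² = 1552516 = 1246² → right
(488,88,480): 88²+480² = 238144 = 488² → right
(17,28,15): 15²+17² = 514 < 784 = 28² → obtuse
2 of the 4 are right.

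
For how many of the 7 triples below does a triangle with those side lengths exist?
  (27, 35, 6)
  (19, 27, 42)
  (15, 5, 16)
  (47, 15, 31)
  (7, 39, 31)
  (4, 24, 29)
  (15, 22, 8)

(6,27,35): 6+27 ≤ 35 → not valid
(19,27,42): 19+27 > 42 → valid
(5,15,16): 5+15 > 16 → valid
(15,31,47): 15+31 ≤ 47 → not valid
(7,31,39): 7+31 ≤ 39 → not valid
(4,24,29): 4+24 ≤ 29 → not valid
(8,15,22): 8+15 > 22 → valid
3 of the 7 triples form a triangle.

3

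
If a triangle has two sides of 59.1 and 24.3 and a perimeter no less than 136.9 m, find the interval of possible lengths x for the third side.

53.5 ≤ x < 83.4

Triangle inequality alone gives 34.8 < x < 83.4.
The perimeter condition gives x ≥ 136.9 − 59.1 − 24.3 = 53.5.
Intersecting the two: 53.5 ≤ x < 83.4.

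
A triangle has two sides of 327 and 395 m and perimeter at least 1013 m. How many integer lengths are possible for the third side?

431

Triangle inequality: 68 < x < 722. Perimeter ≥ 1013 gives x ≥ 1013 − 327 − 395 = 291.
So 291 ≤ x < 722; integers 291 through 721: 431 values.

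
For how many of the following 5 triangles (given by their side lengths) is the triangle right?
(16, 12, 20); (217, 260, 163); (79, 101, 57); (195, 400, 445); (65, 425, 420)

(16,12,20): 12²+16² = 400 = 20² → right
(217,260,163): 163²+217² = 73658 > 67600 = 260² → acute
(79,101,57): 57²+79² = 9490 < 10201 = 101² → obtuse
(195,400,445): 195²+400² = 198025 = 445² → right
(65,425,420): 65²+420² = 180625 = 425² → right
3 of the 5 are right.

3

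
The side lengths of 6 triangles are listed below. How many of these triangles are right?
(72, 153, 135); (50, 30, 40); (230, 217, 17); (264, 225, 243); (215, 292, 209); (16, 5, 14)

2

(72,153,135): 72²+135² = 23409 = 153² → right
(50,30,40): 30²+40² = 2500 = 50² → right
(230,217,17): 17²+217² = 47378 < 52900 = 230² → obtuse
(264,225,243): 225²+243² = 109674 > 69696 = 264² → acute
(215,292,209): 209²+215² = 89906 > 85264 = 292² → acute
(16,5,14): 5²+14² = 221 < 256 = 16² → obtuse
2 of the 6 are right.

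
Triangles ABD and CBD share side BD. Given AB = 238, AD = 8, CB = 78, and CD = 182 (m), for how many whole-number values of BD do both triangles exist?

From triangle ABD: 230 < BD < 246.
From triangle CBD: 104 < BD < 260.
Intersection: 230 < BD < 246, so integers 231 through 245: 15 values.

15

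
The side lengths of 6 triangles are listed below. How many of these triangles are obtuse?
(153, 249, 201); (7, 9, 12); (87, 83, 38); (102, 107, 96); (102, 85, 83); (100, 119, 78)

(153,249,201): 153²+201² = 63810 > 62001 = 249² → acute
(7,9,12): 7²+9² = 130 < 144 = 12² → obtuse
(87,83,38): 38²+83² = 8333 > 7569 = 87² → acute
(102,107,96): 96²+102² = 19620 > 11449 = 107² → acute
(102,85,83): 83²+85² = 14114 > 10404 = 102² → acute
(100,119,78): 78²+100² = 16084 > 14161 = 119² → acute
1 of the 6 is obtuse.

1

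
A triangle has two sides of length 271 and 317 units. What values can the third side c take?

By the triangle inequality, c must be less than 271 + 317 = 588 and greater than |271 − 317| = 46.

46 < c < 588 (units)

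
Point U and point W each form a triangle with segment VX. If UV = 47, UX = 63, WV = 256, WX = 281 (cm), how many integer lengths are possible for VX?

84

From triangle UVX: 16 < VX < 110.
From triangle WVX: 25 < VX < 537.
Intersection: 25 < VX < 110, so integers 26 through 109: 84 values.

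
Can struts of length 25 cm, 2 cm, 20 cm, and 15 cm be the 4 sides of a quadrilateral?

Yes

A quadrilateral exists iff every side is shorter than the sum of the others — equivalently, the longest side is less than the sum of the rest.
Longest side 25 < 37 (sum of the remaining 3), so yes.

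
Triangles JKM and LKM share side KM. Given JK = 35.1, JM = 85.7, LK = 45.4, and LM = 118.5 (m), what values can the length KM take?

73.1 < KM < 120.8

From triangle JKM: |35.1 − 85.7| < KM < 35.1 + 85.7, i.e. 50.6 < KM < 120.8.
From triangle LKM: 73.1 < KM < 163.9.
Both must hold, so KM lies in the intersection.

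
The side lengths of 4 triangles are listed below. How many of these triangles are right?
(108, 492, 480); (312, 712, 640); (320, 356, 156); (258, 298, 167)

(108,492,480): 108²+480² = 242064 = 492² → right
(312,712,640): 312²+640² = 506944 = 712² → right
(320,356,156): 156²+320² = 126736 = 356² → right
(258,298,167): 167²+258² = 94453 > 88804 = 298² → acute
3 of the 4 are right.

3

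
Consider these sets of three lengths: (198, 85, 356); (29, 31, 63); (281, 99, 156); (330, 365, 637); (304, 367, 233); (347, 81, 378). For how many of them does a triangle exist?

(85,198,356): 85+198 ≤ 356 → not valid
(29,31,63): 29+31 ≤ 63 → not valid
(99,156,281): 99+156 ≤ 281 → not valid
(330,365,637): 330+365 > 637 → valid
(233,304,367): 233+304 > 367 → valid
(81,347,378): 81+347 > 378 → valid
3 of the 6 triples form a triangle.

3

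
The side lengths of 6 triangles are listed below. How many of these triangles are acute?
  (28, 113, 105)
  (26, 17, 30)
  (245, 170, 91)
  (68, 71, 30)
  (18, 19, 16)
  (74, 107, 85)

4

(28,113,105): 28²+105² = 11809 < 12769 = 113² → obtuse
(26,17,30): 17²+26² = 965 > 900 = 30² → acute
(245,170,91): 91²+170² = 37181 < 60025 = 245² → obtuse
(68,71,30): 30²+68² = 5524 > 5041 = 71² → acute
(18,19,16): 16²+18² = 580 > 361 = 19² → acute
(74,107,85): 74²+85² = 12701 > 11449 = 107² → acute
4 of the 6 are acute.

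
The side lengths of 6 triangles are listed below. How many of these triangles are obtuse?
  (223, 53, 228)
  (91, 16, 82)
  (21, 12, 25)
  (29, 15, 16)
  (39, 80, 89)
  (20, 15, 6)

4

(223,53,228): 53²+223² = 52538 > 51984 = 228² → acute
(91,16,82): 16²+82² = 6980 < 8281 = 91² → obtuse
(21,12,25): 12²+21² = 585 < 625 = 25² → obtuse
(29,15,16): 15²+16² = 481 < 841 = 29² → obtuse
(39,80,89): 39²+80² = 7921 = 89² → right
(20,15,6): 6²+15² = 261 < 400 = 20² → obtuse
4 of the 6 are obtuse.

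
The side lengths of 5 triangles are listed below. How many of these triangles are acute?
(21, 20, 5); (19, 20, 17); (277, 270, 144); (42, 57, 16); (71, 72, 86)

(21,20,5): 5²+20² = 425 < 441 = 21² → obtuse
(19,20,17): 17²+19² = 650 > 400 = 20² → acute
(277,270,144): 144²+270² = 93636 > 76729 = 277² → acute
(42,57,16): 16²+42² = 2020 < 3249 = 57² → obtuse
(71,72,86): 71²+72² = 10225 > 7396 = 86² → acute
3 of the 5 are acute.

3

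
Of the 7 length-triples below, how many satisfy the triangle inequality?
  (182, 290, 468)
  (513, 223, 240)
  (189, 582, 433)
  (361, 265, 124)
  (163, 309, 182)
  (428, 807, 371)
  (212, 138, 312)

(182,290,468): 182+290 > 468 → valid
(223,240,513): 223+240 ≤ 513 → not valid
(189,433,582): 189+433 > 582 → valid
(124,265,361): 124+265 > 361 → valid
(163,182,309): 163+182 > 309 → valid
(371,428,807): 371+428 ≤ 807 → not valid
(138,212,312): 138+212 > 312 → valid
5 of the 7 triples form a triangle.

5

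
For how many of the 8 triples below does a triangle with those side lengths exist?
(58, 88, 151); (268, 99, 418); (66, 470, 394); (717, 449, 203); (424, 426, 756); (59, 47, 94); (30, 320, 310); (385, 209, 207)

(58,88,151): 58+88 ≤ 151 → not valid
(99,268,418): 99+268 ≤ 418 → not valid
(66,394,470): 66+394 ≤ 470 → not valid
(203,449,717): 203+449 ≤ 717 → not valid
(424,426,756): 424+426 > 756 → valid
(47,59,94): 47+59 > 94 → valid
(30,310,320): 30+310 > 320 → valid
(207,209,385): 207+209 > 385 → valid
4 of the 8 triples form a triangle.

4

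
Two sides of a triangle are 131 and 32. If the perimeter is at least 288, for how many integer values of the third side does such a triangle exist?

Triangle inequality: 99 < x < 163. Perimeter ≥ 288 gives x ≥ 288 − 131 − 32 = 125.
So 125 ≤ x < 163; integers 125 through 162: 38 values.

38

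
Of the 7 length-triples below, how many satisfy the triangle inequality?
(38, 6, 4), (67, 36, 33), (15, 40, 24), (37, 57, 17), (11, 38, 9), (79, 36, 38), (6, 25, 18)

1

(4,6,38): 4+6 ≤ 38 → not valid
(33,36,67): 33+36 > 67 → valid
(15,24,40): 15+24 ≤ 40 → not valid
(17,37,57): 17+37 ≤ 57 → not valid
(9,11,38): 9+11 ≤ 38 → not valid
(36,38,79): 36+38 ≤ 79 → not valid
(6,18,25): 6+18 ≤ 25 → not valid
1 of the 7 triples forms a triangle.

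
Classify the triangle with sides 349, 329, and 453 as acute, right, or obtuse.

Compare the square of the longest side to the sum of squares of the other two: 329² + 349² = 230042 > 205209 = 453².

acute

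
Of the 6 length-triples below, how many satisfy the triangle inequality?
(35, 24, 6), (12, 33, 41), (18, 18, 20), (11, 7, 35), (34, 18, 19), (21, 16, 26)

(6,24,35): 6+24 ≤ 35 → not valid
(12,33,41): 12+33 > 41 → valid
(18,18,20): 18+18 > 20 → valid
(7,11,35): 7+11 ≤ 35 → not valid
(18,19,34): 18+19 > 34 → valid
(16,21,26): 16+21 > 26 → valid
4 of the 6 triples form a triangle.

4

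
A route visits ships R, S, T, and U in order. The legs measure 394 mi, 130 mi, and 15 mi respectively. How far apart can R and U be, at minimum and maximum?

The maximum is all hops collinear in one direction: 394 + 130 + 15 = 539.
The longest hop is 394; the others sum to 145. Folding the others back against it leaves at least 394 − 145 = 249.

249 ≤ RU ≤ 539 mi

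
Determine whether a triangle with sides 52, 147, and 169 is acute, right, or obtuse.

obtuse

Compare the square of the longest side to the sum of squares of the other two: 52² + 147² = 24313 < 28561 = 169².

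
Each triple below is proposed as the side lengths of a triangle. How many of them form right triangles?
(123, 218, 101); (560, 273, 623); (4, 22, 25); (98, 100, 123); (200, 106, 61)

1

(123,218,101): 101²+123² = 25330 < 47524 = 218² → obtuse
(560,273,623): 273²+560² = 388129 = 623² → right
(4,22,25): 4²+22² = 500 < 625 = 25² → obtuse
(98,100,123): 98²+100² = 19604 > 15129 = 123² → acute
(200,106,61): 61+106 ≤ 200, not a triangle
1 of the 5 is right.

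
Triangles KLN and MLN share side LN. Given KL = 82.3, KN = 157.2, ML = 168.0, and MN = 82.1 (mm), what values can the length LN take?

85.9 < LN < 239.5

From triangle KLN: |82.3 − 157.2| < LN < 82.3 + 157.2, i.e. 74.9 < LN < 239.5.
From triangle MLN: 85.9 < LN < 250.1.
Both must hold, so LN lies in the intersection.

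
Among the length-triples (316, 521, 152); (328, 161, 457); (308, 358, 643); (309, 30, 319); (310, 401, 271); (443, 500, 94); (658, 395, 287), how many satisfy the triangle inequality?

6

(152,316,521): 152+316 ≤ 521 → not valid
(161,328,457): 161+328 > 457 → valid
(308,358,643): 308+358 > 643 → valid
(30,309,319): 30+309 > 319 → valid
(271,310,401): 271+310 > 401 → valid
(94,443,500): 94+443 > 500 → valid
(287,395,658): 287+395 > 658 → valid
6 of the 7 triples form a triangle.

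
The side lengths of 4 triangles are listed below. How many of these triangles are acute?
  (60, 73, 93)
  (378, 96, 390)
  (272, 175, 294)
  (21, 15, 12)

2

(60,73,93): 60²+73² = 8929 > 8649 = 93² → acute
(378,96,390): 96²+378² = 152100 = 390² → right
(272,175,294): 175²+272² = 104609 > 86436 = 294² → acute
(21,15,12): 12²+15² = 369 < 441 = 21² → obtuse
2 of the 4 are acute.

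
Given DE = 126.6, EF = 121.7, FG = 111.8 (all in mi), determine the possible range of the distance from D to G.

0 ≤ DG ≤ 360.1 mi

The maximum is all hops collinear in one direction: 126.6 + 121.7 + 111.8 = 360.1.
The longest hop is 126.6; the others sum to 233.5. Since 126.6 ≤ 233.5, the path can fold back on itself completely, so the minimum distance is 0.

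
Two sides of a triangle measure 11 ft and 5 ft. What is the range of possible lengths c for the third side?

6 < c < 16 (ft)

By the triangle inequality, c must be less than 11 + 5 = 16 and greater than |11 − 5| = 6.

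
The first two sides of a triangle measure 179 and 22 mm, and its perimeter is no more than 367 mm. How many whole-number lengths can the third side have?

Triangle inequality: 157 < x < 201. Perimeter ≤ 367 gives x ≤ 367 − 179 − 22 = 166.
So 157 < x ≤ 166; integers 158 through 166: 9 values.

9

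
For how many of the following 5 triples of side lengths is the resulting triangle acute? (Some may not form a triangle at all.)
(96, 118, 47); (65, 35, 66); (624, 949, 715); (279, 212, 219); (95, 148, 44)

(96,118,47): 47²+96² = 11425 < 13924 = 118² → obtuse
(65,35,66): 35²+65² = 5450 > 4356 = 66² → acute
(624,949,715): 624²+715² = 900601 = 949² → right
(279,212,219): 212²+219² = 92905 > 77841 = 279² → acute
(95,148,44): 44+95 ≤ 148, not a triangle
2 of the 5 are acute.

2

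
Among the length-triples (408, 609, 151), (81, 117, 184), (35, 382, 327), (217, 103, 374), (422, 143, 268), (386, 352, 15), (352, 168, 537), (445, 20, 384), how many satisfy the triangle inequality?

1

(151,408,609): 151+408 ≤ 609 → not valid
(81,117,184): 81+117 > 184 → valid
(35,327,382): 35+327 ≤ 382 → not valid
(103,217,374): 103+217 ≤ 374 → not valid
(143,268,422): 143+268 ≤ 422 → not valid
(15,352,386): 15+352 ≤ 386 → not valid
(168,352,537): 168+352 ≤ 537 → not valid
(20,384,445): 20+384 ≤ 445 → not valid
1 of the 8 triples forms a triangle.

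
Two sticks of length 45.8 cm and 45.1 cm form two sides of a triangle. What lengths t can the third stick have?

By the triangle inequality, t must be less than 45.8 + 45.1 = 90.9 and greater than |45.8 − 45.1| = 0.7.

0.7 < t < 90.9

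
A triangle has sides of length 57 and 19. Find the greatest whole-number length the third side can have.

The third side must be strictly less than 57 + 19 = 76.
The largest integer below 76 is 75.

75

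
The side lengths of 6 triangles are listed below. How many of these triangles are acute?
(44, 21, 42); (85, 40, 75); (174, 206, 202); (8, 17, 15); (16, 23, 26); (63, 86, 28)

3

(44,21,42): 21²+42² = 2205 > 1936 = 44² → acute
(85,40,75): 40²+75² = 7225 = 85² → right
(174,206,202): 174²+202² = 71080 > 42436 = 206² → acute
(8,17,15): 8²+15² = 289 = 17² → right
(16,23,26): 16²+23² = 785 > 676 = 26² → acute
(63,86,28): 28²+63² = 4753 < 7396 = 86² → obtuse
3 of the 6 are acute.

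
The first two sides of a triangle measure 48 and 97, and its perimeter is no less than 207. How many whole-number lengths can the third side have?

83

Triangle inequality: 49 < x < 145. Perimeter ≥ 207 gives x ≥ 207 − 48 − 97 = 62.
So 62 ≤ x < 145; integers 62 through 144: 83 values.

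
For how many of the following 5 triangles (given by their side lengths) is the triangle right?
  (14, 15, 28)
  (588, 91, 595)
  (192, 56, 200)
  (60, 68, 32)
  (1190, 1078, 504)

(14,15,28): 14²+15² = 421 < 784 = 28² → obtuse
(588,91,595): 91²+588² = 354025 = 595² → right
(192,56,200): 56²+192² = 40000 = 200² → right
(60,68,32): 32²+60² = 4624 = 68² → right
(1190,1078,504): 504²+1078² = 1416100 = 1190² → right
4 of the 5 are right.

4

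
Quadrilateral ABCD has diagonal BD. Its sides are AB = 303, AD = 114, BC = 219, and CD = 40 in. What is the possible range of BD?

189 < BD < 259

From triangle ABD: |303 − 114| < BD < 303 + 114, i.e. 189 < BD < 417.
From triangle CBD: 179 < BD < 259.
Both must hold, so BD lies in the intersection.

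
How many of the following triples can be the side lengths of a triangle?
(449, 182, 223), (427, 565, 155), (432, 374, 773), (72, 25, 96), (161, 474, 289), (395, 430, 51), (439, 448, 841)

(182,223,449): 182+223 ≤ 449 → not valid
(155,427,565): 155+427 > 565 → valid
(374,432,773): 374+432 > 773 → valid
(25,72,96): 25+72 > 96 → valid
(161,289,474): 161+289 ≤ 474 → not valid
(51,395,430): 51+395 > 430 → valid
(439,448,841): 439+448 > 841 → valid
5 of the 7 triples form a triangle.

5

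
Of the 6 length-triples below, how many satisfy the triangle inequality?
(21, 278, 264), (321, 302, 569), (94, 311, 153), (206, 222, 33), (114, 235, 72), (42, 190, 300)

3

(21,264,278): 21+264 > 278 → valid
(302,321,569): 302+321 > 569 → valid
(94,153,311): 94+153 ≤ 311 → not valid
(33,206,222): 33+206 > 222 → valid
(72,114,235): 72+114 ≤ 235 → not valid
(42,190,300): 42+190 ≤ 300 → not valid
3 of the 6 triples form a triangle.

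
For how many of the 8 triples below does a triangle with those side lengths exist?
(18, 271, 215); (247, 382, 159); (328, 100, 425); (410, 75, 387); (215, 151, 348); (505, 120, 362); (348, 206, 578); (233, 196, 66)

(18,215,271): 18+215 ≤ 271 → not valid
(159,247,382): 159+247 > 382 → valid
(100,328,425): 100+328 > 425 → valid
(75,387,410): 75+387 > 410 → valid
(151,215,348): 151+215 > 348 → valid
(120,362,505): 120+362 ≤ 505 → not valid
(206,348,578): 206+348 ≤ 578 → not valid
(66,196,233): 66+196 > 233 → valid
5 of the 8 triples form a triangle.

5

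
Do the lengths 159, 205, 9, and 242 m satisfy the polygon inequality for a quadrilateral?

A quadrilateral exists iff every side is shorter than the sum of the others — equivalently, the longest side is less than the sum of the rest.
Longest side 242 < 373 (sum of the remaining 3), so yes.

Yes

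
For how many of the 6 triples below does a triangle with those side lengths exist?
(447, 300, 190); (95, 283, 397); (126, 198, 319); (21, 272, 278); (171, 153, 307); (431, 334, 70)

(190,300,447): 190+300 > 447 → valid
(95,283,397): 95+283 ≤ 397 → not valid
(126,198,319): 126+198 > 319 → valid
(21,272,278): 21+272 > 278 → valid
(153,171,307): 153+171 > 307 → valid
(70,334,431): 70+334 ≤ 431 → not valid
4 of the 6 triples form a triangle.

4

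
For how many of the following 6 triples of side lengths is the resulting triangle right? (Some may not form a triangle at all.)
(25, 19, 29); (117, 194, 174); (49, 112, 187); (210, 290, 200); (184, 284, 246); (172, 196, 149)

1

(25,19,29): 19²+25² = 986 > 841 = 29² → acute
(117,194,174): 117²+174² = 43965 > 37636 = 194² → acute
(49,112,187): 49+112 ≤ 187, not a triangle
(210,290,200): 200²+210² = 84100 = 290² → right
(184,284,246): 184²+246² = 94372 > 80656 = 284² → acute
(172,196,149): 149²+172² = 51785 > 38416 = 196² → acute
1 of the 6 is right.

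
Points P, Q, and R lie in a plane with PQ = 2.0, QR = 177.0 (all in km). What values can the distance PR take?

175.0 ≤ PR ≤ 179.0 km

By the triangle inequality, |2.0 − 177.0| ≤ PR ≤ 2.0 + 177.0.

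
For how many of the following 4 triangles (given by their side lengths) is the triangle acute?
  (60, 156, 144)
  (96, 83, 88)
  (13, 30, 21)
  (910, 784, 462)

1

(60,156,144): 60²+144² = 24336 = 156² → right
(96,83,88): 83²+88² = 14633 > 9216 = 96² → acute
(13,30,21): 13²+21² = 610 < 900 = 30² → obtuse
(910,784,462): 462²+784² = 828100 = 910² → right
1 of the 4 is acute.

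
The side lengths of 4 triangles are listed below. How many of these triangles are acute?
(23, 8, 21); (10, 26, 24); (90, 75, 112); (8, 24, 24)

2

(23,8,21): 8²+21² = 505 < 529 = 23² → obtuse
(10,26,24): 10²+24² = 676 = 26² → right
(90,75,112): 75²+90² = 13725 > 12544 = 112² → acute
(8,24,24): 8²+24² = 640 > 576 = 24² → acute
2 of the 4 are acute.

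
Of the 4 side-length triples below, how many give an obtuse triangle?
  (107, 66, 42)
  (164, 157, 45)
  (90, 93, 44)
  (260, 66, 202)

(107,66,42): 42²+66² = 6120 < 11449 = 107² → obtuse
(164,157,45): 45²+157² = 26674 < 26896 = 164² → obtuse
(90,93,44): 44²+90² = 10036 > 8649 = 93² → acute
(260,66,202): 66²+202² = 45160 < 67600 = 260² → obtuse
3 of the 4 are obtuse.

3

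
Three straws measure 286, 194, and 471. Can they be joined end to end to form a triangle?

Yes

The longest side is 471, and the other two sum to 480.
Since 480 > 471, the triangle inequality holds.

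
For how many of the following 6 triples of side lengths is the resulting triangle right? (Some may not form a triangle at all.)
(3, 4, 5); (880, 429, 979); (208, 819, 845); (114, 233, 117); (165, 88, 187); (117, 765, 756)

5

(3,4,5): 3²+4² = 25 = 5² → right
(880,429,979): 429²+880² = 958441 = 979² → right
(208,819,845): 208²+819² = 714025 = 845² → right
(114,233,117): 114+117 ≤ 233, not a triangle
(165,88,187): 88²+165² = 34969 = 187² → right
(117,765,756): 117²+756² = 585225 = 765² → right
5 of the 6 are right.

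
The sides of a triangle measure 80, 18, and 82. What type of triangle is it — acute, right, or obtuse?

right

Compare the square of the longest side to the sum of squares of the other two: 18² + 80² = 6724 = 82².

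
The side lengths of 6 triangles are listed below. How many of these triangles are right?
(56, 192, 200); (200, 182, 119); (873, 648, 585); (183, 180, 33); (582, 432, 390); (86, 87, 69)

4

(56,192,200): 56²+192² = 40000 = 200² → right
(200,182,119): 119²+182² = 47285 > 40000 = 200² → acute
(873,648,585): 585²+648² = 762129 = 873² → right
(183,180,33): 33²+180² = 33489 = 183² → right
(582,432,390): 390²+432² = 338724 = 582² → right
(86,87,69): 69²+86² = 12157 > 7569 = 87² → acute
4 of the 6 are right.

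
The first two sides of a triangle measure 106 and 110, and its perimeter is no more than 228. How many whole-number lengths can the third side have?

Triangle inequality: 4 < x < 216. Perimeter ≤ 228 gives x ≤ 228 − 106 − 110 = 12.
So 4 < x ≤ 12; integers 5 through 12: 8 values.

8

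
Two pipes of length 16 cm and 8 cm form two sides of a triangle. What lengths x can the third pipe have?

8 < x < 24 (cm)

By the triangle inequality, x must be less than 16 + 8 = 24 and greater than |16 − 8| = 8.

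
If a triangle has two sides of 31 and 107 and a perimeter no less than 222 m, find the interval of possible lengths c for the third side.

Triangle inequality alone gives 76 < c < 138.
The perimeter condition gives c ≥ 222 − 31 − 107 = 84.
Intersecting the two: 84 ≤ c < 138.

84 ≤ c < 138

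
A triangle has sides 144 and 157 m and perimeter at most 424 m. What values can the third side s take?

Triangle inequality alone gives 13 < s < 301.
The perimeter condition gives s ≤ 424 − 144 − 157 = 123.
Intersecting the two: 13 < s ≤ 123.

13 < s ≤ 123 m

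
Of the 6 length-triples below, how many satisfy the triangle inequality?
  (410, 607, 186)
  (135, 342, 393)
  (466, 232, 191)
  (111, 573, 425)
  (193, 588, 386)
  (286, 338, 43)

(186,410,607): 186+410 ≤ 607 → not valid
(135,342,393): 135+342 > 393 → valid
(191,232,466): 191+232 ≤ 466 → not valid
(111,425,573): 111+425 ≤ 573 → not valid
(193,386,588): 193+386 ≤ 588 → not valid
(43,286,338): 43+286 ≤ 338 → not valid
1 of the 6 triples forms a triangle.

1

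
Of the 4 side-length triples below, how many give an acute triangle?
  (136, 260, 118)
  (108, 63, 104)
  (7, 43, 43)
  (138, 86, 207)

2

(136,260,118): 118+136 ≤ 260, not a triangle
(108,63,104): 63²+104² = 14785 > 11664 = 108² → acute
(7,43,43): 7²+43² = 1898 > 1849 = 43² → acute
(138,86,207): 86²+138² = 26440 < 42849 = 207² → obtuse
2 of the 4 are acute.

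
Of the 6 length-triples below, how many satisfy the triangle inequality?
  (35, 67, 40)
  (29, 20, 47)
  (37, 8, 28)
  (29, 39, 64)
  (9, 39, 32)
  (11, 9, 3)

(35,40,67): 35+40 > 67 → valid
(20,29,47): 20+29 > 47 → valid
(8,28,37): 8+28 ≤ 37 → not valid
(29,39,64): 29+39 > 64 → valid
(9,32,39): 9+32 > 39 → valid
(3,9,11): 3+9 > 11 → valid
5 of the 6 triples form a triangle.

5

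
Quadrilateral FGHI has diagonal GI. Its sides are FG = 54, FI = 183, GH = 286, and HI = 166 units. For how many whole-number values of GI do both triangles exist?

107

From triangle FGI: 129 < GI < 237.
From triangle HGI: 120 < GI < 452.
Intersection: 129 < GI < 237, so integers 130 through 236: 107 values.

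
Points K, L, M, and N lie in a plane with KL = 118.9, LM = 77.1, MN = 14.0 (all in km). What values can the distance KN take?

The maximum is all hops collinear in one direction: 118.9 + 77.1 + 14.0 = 210.0.
The longest hop is 118.9; the others sum to 91.1. Folding the others back against it leaves at least 118.9 − 91.1 = 27.8.

27.8 ≤ KN ≤ 210.0 km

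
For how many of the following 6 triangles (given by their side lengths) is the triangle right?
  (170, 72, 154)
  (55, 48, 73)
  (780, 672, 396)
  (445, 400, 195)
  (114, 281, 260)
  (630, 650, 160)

(170,72,154): 72²+154² = 28900 = 170² → right
(55,48,73): 48²+55² = 5329 = 73² → right
(780,672,396): 396²+672² = 608400 = 780² → right
(445,400,195): 195²+400² = 198025 = 445² → right
(114,281,260): 114²+260² = 80596 > 78961 = 281² → acute
(630,650,160): 160²+630² = 422500 = 650² → right
5 of the 6 are right.

5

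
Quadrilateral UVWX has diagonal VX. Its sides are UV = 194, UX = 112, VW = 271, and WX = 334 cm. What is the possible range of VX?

From triangle UVX: |194 − 112| < VX < 194 + 112, i.e. 82 < VX < 306.
From triangle WVX: 63 < VX < 605.
Both must hold, so VX lies in the intersection.

82 < VX < 306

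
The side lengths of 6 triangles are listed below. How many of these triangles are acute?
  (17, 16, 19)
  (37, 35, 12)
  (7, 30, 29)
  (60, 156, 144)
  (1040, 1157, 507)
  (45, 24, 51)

1

(17,16,19): 16²+17² = 545 > 361 = 19² → acute
(37,35,12): 12²+35² = 1369 = 37² → right
(7,30,29): 7²+29² = 890 < 900 = 30² → obtuse
(60,156,144): 60²+144² = 24336 = 156² → right
(1040,1157,507): 507²+1040² = 1338649 = 1157² → right
(45,24,51): 24²+45² = 2601 = 51² → right
1 of the 6 is acute.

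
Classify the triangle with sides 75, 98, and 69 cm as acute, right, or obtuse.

acute

Compare the square of the longest side to the sum of squares of the other two: 69² + 75² = 10386 > 9604 = 98².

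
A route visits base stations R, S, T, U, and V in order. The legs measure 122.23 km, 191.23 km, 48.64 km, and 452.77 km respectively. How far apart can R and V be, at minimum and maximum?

The maximum is all hops collinear in one direction: 122.23 + 191.23 + 48.64 + 452.77 = 814.87.
The longest hop is 452.77; the others sum to 362.10. Folding the others back against it leaves at least 452.77 − 362.10 = 90.67.

90.67 ≤ RV ≤ 814.87 km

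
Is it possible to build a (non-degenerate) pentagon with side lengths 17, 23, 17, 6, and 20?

A pentagon exists iff every side is shorter than the sum of the others — equivalently, the longest side is less than the sum of the rest.
Longest side 23 < 60 (sum of the remaining 4), so yes.

Yes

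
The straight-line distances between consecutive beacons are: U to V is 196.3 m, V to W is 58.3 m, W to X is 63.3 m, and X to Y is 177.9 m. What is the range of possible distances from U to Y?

The maximum is all hops collinear in one direction: 196.3 + 58.3 + 63.3 + 177.9 = 495.8.
The longest hop is 196.3; the others sum to 299.5. Since 196.3 ≤ 299.5, the path can fold back on itself completely, so the minimum distance is 0.

0 ≤ UY ≤ 495.8 m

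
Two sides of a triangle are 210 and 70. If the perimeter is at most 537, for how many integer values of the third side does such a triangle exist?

Triangle inequality: 140 < x < 280. Perimeter ≤ 537 gives x ≤ 537 − 210 − 70 = 257.
So 140 < x ≤ 257; integers 141 through 257: 117 values.

117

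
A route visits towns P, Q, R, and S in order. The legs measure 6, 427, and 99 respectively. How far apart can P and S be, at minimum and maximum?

322 ≤ PS ≤ 532

The maximum is all hops collinear in one direction: 6 + 427 + 99 = 532.
The longest hop is 427; the others sum to 105. Folding the others back against it leaves at least 427 − 105 = 322.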